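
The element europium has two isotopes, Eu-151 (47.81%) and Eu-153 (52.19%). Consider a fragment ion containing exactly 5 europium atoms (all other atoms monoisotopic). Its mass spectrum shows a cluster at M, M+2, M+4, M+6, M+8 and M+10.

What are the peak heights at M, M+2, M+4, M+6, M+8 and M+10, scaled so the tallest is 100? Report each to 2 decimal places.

Each Eu atom is independently Eu-151 (p = 0.4781) or Eu-153 (q = 0.5219); the cluster is the binomial expansion (p + q)^5.
P(M) = 0.4781^5 = 0.024980
P(M+2) = 5 × 0.4781^4 × 0.5219^1 = 0.136343
P(M+4) = 10 × 0.4781^3 × 0.5219^2 = 0.297667
P(M+6) = 10 × 0.4781^2 × 0.5219^3 = 0.324937
P(M+8) = 5 × 0.4781^1 × 0.5219^4 = 0.177353
P(M+10) = 0.5219^5 = 0.038720
The M+6 peak is largest (0.324937); scaling to 100 gives 7.69 : 41.96 : 91.61 : 100.00 : 54.58 : 11.92.

7.69 : 41.96 : 91.61 : 100.00 : 54.58 : 11.92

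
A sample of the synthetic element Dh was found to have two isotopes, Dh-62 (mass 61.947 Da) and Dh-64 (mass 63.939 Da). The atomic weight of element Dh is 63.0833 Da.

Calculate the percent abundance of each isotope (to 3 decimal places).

Dh-62: 42.957%, Dh-64: 57.043%

Let x be the fractional abundance of Dh-62; then Dh-64 has abundance 1 − x.
61.947·x + 63.939·(1 − x) = 63.0833
(61.947 − 63.939)·x = 63.0833 − 63.939
x = -0.8557 / -1.992 = 0.42957 → 42.957% Dh-62, 57.043% Dh-64.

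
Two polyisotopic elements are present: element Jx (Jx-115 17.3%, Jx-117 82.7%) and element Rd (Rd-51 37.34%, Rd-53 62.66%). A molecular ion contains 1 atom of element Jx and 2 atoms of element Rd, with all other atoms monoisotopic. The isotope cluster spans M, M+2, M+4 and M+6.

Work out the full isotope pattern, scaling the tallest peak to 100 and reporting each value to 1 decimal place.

5.3 : 43.1 : 100.0 : 71.4

Element Jx pattern (n=1): 0.1730 : 0.8270
Element Rd pattern (n=2): 0.13942756 : 0.46794488 : 0.39262756
Convolve the two distributions (both contribute in 2-u steps):
  M: 0.1730×0.13942756 = 0.024121
  M+2: 0.1730×0.46794488 + 0.8270×0.13942756 = 0.196261
  M+4: 0.1730×0.39262756 + 0.8270×0.46794488 = 0.454915
  M+6: 0.8270×0.39262756 = 0.324703
Scale to base peak (0.454915) = 100: 5.3 : 43.1 : 100.0 : 71.4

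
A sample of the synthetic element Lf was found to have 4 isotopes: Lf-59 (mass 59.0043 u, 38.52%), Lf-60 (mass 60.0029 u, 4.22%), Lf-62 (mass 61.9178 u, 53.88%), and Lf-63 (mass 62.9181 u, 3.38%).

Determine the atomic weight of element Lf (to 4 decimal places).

The abundance-weighted mean is 0.3852 × 59.0043 + 0.0422 × 60.0029 + 0.5388 × 61.9178 + 0.0338 × 62.9181
= 22.72846 + 2.53212 + 33.36131 + 2.12663 = 60.74852 u

60.7485 u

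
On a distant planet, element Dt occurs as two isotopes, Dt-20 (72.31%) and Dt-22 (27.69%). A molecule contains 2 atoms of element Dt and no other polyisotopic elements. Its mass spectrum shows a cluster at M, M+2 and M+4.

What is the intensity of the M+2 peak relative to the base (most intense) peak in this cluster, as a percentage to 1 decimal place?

Term probabilities: M 0.5229, M+2 0.4005, M+4 0.0767. Base peak = M.
P(M) = C(2,0) × 0.7231^2 × 0.2769^0 = 1 × 0.52287361 × 1.0000 = 0.522874 (base)
P(M+2) = C(2,1) × 0.7231^1 × 0.2769^1 = 2 × 0.7231 × 0.2769 = 0.400453
Relative intensity = 0.400453 / 0.522874 × 100 = 76.6

76.6%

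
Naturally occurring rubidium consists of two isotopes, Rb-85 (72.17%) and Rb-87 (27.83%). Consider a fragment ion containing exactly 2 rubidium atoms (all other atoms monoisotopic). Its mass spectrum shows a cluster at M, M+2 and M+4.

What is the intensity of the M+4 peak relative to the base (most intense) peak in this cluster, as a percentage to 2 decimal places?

Binomial terms of (0.7217 + 0.2783)^2: M 0.5209, M+2 0.4017, M+4 0.0775 → M is the base peak.
P(M) = C(2,0) × 0.7217^2 × 0.2783^0 = 1 × 0.52085089 × 1.0000 = 0.520851 (base)
P(M+4) = C(2,2) × 0.7217^0 × 0.2783^2 = 1 × 1.0000 × 0.07745089 = 0.077451
Relative intensity = 0.077451 / 0.520851 × 100 = 14.87

14.87%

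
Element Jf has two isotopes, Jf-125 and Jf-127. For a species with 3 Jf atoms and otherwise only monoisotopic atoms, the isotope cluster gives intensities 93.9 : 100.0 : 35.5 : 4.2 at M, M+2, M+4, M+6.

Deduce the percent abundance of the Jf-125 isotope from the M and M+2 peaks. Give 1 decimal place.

If p is the fraction of Jf that is Jf-125, then I(M+2)/I(M) = [C(3,1)·p^2·(1−p)] / p^3 = 3·(1−p)/p = 100.0/93.9 = 1.0650
(1−p)/p = 1.0650/3 = 0.3550  ⇒  p = 1/(1 + 0.3550) = 0.7380
Jf-125: 73.8%, Jf-127: 26.2%.

73.8%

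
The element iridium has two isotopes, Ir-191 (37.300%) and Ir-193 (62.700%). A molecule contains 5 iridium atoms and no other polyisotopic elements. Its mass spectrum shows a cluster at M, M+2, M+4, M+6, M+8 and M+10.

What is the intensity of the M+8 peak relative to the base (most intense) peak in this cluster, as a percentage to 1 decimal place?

84.0%

Term probabilities: M 0.0072, M+2 0.0607, M+4 0.2040, M+6 0.3429, M+8 0.2882, M+10 0.0969. Base peak = M+6.
P(M+6) = C(5,3) × 0.37300^2 × 0.62700^3 = 10 × 0.139129 × 0.24649188 = 0.342942 (base)
P(M+8) = C(5,4) × 0.37300^1 × 0.62700^4 = 5 × 0.3730 × 0.15455041 = 0.288237
Relative intensity = 0.288237 / 0.342942 × 100 = 84.0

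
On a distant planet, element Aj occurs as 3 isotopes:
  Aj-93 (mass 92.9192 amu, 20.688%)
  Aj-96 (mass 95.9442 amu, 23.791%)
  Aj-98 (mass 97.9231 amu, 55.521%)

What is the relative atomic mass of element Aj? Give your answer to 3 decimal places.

Ar = Σ fᵢ·mᵢ = 0.20688 × 92.9192 + 0.23791 × 95.9442 + 0.55521 × 97.9231
= 19.22312 + 22.82608 + 54.36788 = 96.41708 amu

96.417 amu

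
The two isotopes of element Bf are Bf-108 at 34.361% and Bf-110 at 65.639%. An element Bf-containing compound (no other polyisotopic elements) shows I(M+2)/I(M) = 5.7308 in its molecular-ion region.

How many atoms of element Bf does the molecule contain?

With n Bf atoms, P(M+2)/P(M) = C(n,1)·p^(n−1)q / p^n = n·q/p = n · 0.65639/0.34361.
n = 5.7308 × 0.34361/0.65639 = 3.00 ≈ 3

3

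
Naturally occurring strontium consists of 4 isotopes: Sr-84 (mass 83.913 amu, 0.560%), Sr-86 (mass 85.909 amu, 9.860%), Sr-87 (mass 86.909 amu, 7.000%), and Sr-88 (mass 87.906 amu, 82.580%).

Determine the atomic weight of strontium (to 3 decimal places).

Average mass = Σ (abundance × isotope mass) = 0.00560 × 83.913 + 0.09860 × 85.909 + 0.07000 × 86.909 + 0.82580 × 87.906
= 0.4699 + 8.4706 + 6.0836 + 72.5928 = 87.6169 amu

87.617 amu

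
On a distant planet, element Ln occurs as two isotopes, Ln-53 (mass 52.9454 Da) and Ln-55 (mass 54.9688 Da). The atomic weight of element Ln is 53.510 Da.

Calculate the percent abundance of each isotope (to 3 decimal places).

Ln-53: 72.096%, Ln-55: 27.904%

Writing the weighted mean with unknown fraction x of Ln-53:
52.9454·x + 54.9688·(1 − x) = 53.510
(52.9454 − 54.9688)·x = 53.510 − 54.9688
x = -1.4588 / -2.0234 = 0.72096 → 72.096% Ln-53, 27.904% Ln-55.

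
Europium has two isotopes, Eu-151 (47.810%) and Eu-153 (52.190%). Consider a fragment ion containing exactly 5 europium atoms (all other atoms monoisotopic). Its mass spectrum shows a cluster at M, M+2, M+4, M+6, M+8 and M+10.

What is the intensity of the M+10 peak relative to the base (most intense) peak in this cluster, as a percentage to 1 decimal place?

11.9%

Term probabilities: M 0.0250, M+2 0.1363, M+4 0.2977, M+6 0.3249, M+8 0.1774, M+10 0.0387. Base peak = M+6.
P(M+6) = C(5,3) × 0.47810^2 × 0.52190^3 = 10 × 0.22857961 × 0.14215492 = 0.324937 (base)
P(M+10) = C(5,5) × 0.47810^0 × 0.52190^5 = 1 × 1.0000 × 0.0387201 = 0.038720
Relative intensity = 0.038720 / 0.324937 × 100 = 11.9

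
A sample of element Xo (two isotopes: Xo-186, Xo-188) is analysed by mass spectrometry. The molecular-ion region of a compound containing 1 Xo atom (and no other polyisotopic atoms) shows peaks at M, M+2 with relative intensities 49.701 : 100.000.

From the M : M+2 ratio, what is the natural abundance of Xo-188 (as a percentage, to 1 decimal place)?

If p is the fraction of Xo that is Xo-186, then I(M+2)/I(M) = [C(1,1)·p^0·(1−p)] / p^1 = 1·(1−p)/p = 100.000/49.701 = 2.0120
(1−p)/p = 2.0120/1 = 2.0120  ⇒  p = 1/(1 + 2.0120) = 0.3320
Xo-186: 33.2%, Xo-188: 66.8%.

66.8%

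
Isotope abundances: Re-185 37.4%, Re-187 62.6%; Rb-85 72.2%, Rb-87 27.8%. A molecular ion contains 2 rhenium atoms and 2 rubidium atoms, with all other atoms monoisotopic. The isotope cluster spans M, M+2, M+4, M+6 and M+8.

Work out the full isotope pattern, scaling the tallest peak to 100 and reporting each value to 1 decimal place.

Rhenium pattern (n=2): 0.139876 : 0.468248 : 0.391876
Rubidium pattern (n=2): 0.521284 : 0.401432 : 0.077284
Convolve the two distributions (both contribute in 2-u steps):
  M: 0.139876×0.521284 = 0.072915
  M+2: 0.139876×0.401432 + 0.468248×0.521284 = 0.300241
  M+4: 0.139876×0.077284 + 0.468248×0.401432 + 0.391876×0.521284 = 0.403059
  M+6: 0.468248×0.077284 + 0.391876×0.401432 = 0.193500
  M+8: 0.391876×0.077284 = 0.030286
Scale to base peak (0.403059) = 100: 18.1 : 74.5 : 100.0 : 48.0 : 7.5

18.1 : 74.5 : 100.0 : 48.0 : 7.5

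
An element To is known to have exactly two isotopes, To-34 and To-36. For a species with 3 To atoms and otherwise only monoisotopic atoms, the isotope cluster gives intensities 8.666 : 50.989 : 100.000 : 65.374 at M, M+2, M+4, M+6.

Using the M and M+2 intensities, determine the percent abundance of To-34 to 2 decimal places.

Let p = fractional abundance of To-34. I(M+2)/I(M) = [C(3,1)·p^2·(1−p)] / p^3 = 3·(1−p)/p = 50.989/8.666 = 5.8838
(1−p)/p = 5.8838/3 = 1.9613  ⇒  p = 1/(1 + 1.9613) = 0.3377
To-34: 33.77%, To-36: 66.23%.

33.77%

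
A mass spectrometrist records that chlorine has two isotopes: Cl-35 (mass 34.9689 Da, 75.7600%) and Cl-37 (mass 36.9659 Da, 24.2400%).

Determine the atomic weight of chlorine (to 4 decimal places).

35.4530 Da

Weight each isotope mass by its fractional abundance: 0.757600 × 34.9689 + 0.242400 × 36.9659
= 26.49244 + 8.96053 = 35.45297 Da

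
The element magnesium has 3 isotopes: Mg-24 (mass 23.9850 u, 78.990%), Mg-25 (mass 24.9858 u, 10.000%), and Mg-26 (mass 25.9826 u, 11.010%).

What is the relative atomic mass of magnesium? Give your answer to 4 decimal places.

Average mass = Σ (abundance × isotope mass) = 0.78990 × 23.9850 + 0.10000 × 24.9858 + 0.11010 × 25.9826
= 18.94575 + 2.49858 + 2.86068 = 24.30501 u

24.3050 u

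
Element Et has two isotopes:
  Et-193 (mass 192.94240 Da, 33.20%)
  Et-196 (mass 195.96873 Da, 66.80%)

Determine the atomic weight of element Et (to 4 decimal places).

Average mass = Σ (abundance × isotope mass) = 0.3320 × 192.94240 + 0.6680 × 195.96873
= 64.056877 + 130.907112 = 194.963989 Da

194.9640 Da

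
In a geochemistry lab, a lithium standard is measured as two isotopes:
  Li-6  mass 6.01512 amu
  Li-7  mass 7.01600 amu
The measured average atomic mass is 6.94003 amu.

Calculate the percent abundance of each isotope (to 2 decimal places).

Let x be the fractional abundance of Li-6; then Li-7 has abundance 1 − x.
6.01512·x + 7.01600·(1 − x) = 6.94003
(6.01512 − 7.01600)·x = 6.94003 − 7.01600
x = -0.07597 / -1.00088 = 0.07590 → 7.59% Li-6, 92.41% Li-7.

Li-6: 7.59%, Li-7: 92.41%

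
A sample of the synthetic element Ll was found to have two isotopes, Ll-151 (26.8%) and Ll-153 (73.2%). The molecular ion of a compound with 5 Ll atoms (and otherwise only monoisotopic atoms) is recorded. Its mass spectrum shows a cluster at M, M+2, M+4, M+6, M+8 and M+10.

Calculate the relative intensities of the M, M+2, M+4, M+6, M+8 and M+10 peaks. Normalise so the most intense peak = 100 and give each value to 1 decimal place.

The 5 Ll atoms are independent, so intensities follow the terms of (0.268 + 0.732)^5.
P(M) = 0.268^5 = 0.001383
P(M+2) = 5 × 0.268^4 × 0.732^1 = 0.018881
P(M+4) = 10 × 0.268^3 × 0.732^2 = 0.103140
P(M+6) = 10 × 0.268^2 × 0.732^3 = 0.281710
P(M+8) = 5 × 0.268^1 × 0.732^4 = 0.384724
P(M+10) = 0.732^5 = 0.210163
The M+8 peak is largest (0.384724); scaling to 100 gives 0.4 : 4.9 : 26.8 : 73.2 : 100.0 : 54.6.

0.4 : 4.9 : 26.8 : 73.2 : 100.0 : 54.6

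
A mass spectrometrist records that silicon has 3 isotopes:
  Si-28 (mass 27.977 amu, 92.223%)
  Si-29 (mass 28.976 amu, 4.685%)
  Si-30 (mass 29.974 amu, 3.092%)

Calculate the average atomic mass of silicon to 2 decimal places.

Ar = Σ fᵢ·mᵢ = 0.92223 × 27.977 + 0.04685 × 28.976 + 0.03092 × 29.974
= 25.8012 + 1.3575 + 0.9268 = 28.0855 amu

28.09 amu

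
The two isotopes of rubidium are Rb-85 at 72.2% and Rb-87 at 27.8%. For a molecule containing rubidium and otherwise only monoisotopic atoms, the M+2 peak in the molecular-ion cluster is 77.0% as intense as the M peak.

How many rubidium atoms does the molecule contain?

2

For n independent Rb atoms, I(M+2)/I(M) = n · (abundance Rb-87) / (abundance Rb-85) = n · 0.278/0.722.
n = 0.770 × 0.722/0.278 = 2.00 ≈ 2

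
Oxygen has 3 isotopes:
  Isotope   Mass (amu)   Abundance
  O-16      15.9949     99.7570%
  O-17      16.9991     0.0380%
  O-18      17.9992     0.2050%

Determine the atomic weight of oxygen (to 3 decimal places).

15.999 amu

Weight each isotope mass by its fractional abundance: 0.997570 × 15.9949 + 0.000380 × 16.9991 + 0.002050 × 17.9992
= 15.95603 + 0.00646 + 0.03690 = 15.99939 amu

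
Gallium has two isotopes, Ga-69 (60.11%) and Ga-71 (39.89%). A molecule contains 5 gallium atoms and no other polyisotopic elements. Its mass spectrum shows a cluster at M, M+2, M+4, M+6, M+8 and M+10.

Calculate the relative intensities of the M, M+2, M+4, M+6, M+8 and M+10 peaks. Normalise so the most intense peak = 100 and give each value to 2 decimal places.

Each Ga atom is independently Ga-69 (p = 0.6011) or Ga-71 (q = 0.3989); the cluster is the binomial expansion (p + q)^5.
P(M) = 0.6011^5 = 0.078475
P(M+2) = 5 × 0.6011^4 × 0.3989^1 = 0.260388
P(M+4) = 10 × 0.6011^3 × 0.3989^2 = 0.345596
P(M+6) = 10 × 0.6011^2 × 0.3989^3 = 0.229343
P(M+8) = 5 × 0.6011^1 × 0.3989^4 = 0.076098
P(M+10) = 0.3989^5 = 0.010100
The M+4 peak is largest (0.345596); scaling to 100 gives 22.71 : 75.34 : 100.00 : 66.36 : 22.02 : 2.92.

22.71 : 75.34 : 100.00 : 66.36 : 22.02 : 2.92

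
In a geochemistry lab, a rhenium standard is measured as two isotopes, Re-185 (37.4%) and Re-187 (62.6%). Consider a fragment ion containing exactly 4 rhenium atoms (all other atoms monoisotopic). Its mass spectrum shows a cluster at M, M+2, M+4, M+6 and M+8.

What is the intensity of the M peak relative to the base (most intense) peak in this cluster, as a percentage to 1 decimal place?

5.3%

(0.374 + 0.626)^4 gives M 0.0196, M+2 0.1310, M+4 0.3289, M+6 0.3670, M+8 0.1536; the largest is M+6.
P(M+6) = C(4,3) × 0.374^1 × 0.626^3 = 4 × 0.3740 × 0.24531438 = 0.366990 (base)
P(M) = C(4,0) × 0.374^4 × 0.626^0 = 1 × 0.0195653 × 1.0000 = 0.019565
Relative intensity = 0.019565 / 0.366990 × 100 = 5.3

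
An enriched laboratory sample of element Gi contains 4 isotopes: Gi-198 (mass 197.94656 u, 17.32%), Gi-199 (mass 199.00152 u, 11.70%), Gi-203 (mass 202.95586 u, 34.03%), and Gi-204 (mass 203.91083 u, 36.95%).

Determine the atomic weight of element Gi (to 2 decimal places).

Ar = Σ fᵢ·mᵢ = 0.1732 × 197.94656 + 0.1170 × 199.00152 + 0.3403 × 202.95586 + 0.3695 × 203.91083
= 34.284344 + 23.283178 + 69.065879 + 75.345052 = 201.978453 u

201.98 u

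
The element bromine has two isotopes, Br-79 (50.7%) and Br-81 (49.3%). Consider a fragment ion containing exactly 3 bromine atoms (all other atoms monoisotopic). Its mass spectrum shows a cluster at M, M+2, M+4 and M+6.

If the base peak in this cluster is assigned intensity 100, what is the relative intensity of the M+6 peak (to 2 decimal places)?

Term probabilities: M 0.1303, M+2 0.3802, M+4 0.3697, M+6 0.1198. Base peak = M+2.
P(M+2) = C(3,1) × 0.507^2 × 0.493^1 = 3 × 0.257049 × 0.4930 = 0.380175 (base)
P(M+6) = C(3,3) × 0.507^0 × 0.493^3 = 1 × 1.0000 × 0.11982316 = 0.119823
Relative intensity = 0.119823 / 0.380175 × 100 = 31.52

31.52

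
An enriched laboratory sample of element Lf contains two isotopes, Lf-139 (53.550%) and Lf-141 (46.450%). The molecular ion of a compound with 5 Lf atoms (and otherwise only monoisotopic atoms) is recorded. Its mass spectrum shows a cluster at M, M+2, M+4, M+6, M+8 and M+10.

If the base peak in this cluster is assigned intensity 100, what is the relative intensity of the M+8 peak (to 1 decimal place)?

Binomial terms of (0.53550 + 0.46450)^5: M 0.0440, M+2 0.1910, M+4 0.3313, M+6 0.2874, M+8 0.1246, M+10 0.0216 → M+4 is the base peak.
P(M+4) = C(5,2) × 0.53550^3 × 0.46450^2 = 10 × 0.15356011 × 0.21576025 = 0.331322 (base)
P(M+8) = C(5,4) × 0.53550^1 × 0.46450^4 = 5 × 0.5355 × 0.04655249 = 0.124644
Relative intensity = 0.124644 / 0.331322 × 100 = 37.6

37.6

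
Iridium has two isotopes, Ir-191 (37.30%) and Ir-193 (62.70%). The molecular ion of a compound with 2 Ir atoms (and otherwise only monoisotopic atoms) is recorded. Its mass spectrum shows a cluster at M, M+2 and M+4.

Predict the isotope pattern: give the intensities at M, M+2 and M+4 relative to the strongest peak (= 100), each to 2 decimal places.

Expanding (0.3730 + 0.6270)^2:
P(M) = 0.3730^2 = 0.139129
P(M+2) = 2 × 0.3730^1 × 0.6270^1 = 0.467742
P(M+4) = 0.6270^2 = 0.393129
The M+2 peak is largest (0.467742); scaling to 100 gives 29.74 : 100.00 : 84.05.

29.74 : 100.00 : 84.05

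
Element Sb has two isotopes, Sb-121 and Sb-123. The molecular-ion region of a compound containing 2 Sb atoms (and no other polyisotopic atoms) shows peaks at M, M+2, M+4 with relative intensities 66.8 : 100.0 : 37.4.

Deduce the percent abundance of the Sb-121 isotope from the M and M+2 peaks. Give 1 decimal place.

If p is the fraction of Sb that is Sb-121, then I(M+2)/I(M) = [C(2,1)·p^1·(1−p)] / p^2 = 2·(1−p)/p = 100.0/66.8 = 1.4970
(1−p)/p = 1.4970/2 = 0.7485  ⇒  p = 1/(1 + 0.7485) = 0.5719
Sb-121: 57.2%, Sb-123: 42.8%.

57.2%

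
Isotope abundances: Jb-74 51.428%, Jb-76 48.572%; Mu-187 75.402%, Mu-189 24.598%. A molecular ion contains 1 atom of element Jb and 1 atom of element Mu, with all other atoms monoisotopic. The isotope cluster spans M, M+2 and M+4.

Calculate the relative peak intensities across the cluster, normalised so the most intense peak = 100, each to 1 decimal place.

Element Jb pattern (n=1): 0.51428 : 0.48572
Element Mu pattern (n=1): 0.75402 : 0.24598
Convolve the two distributions (both contribute in 2-u steps):
  M: 0.51428×0.75402 = 0.387777
  M+2: 0.51428×0.24598 + 0.48572×0.75402 = 0.492745
  M+4: 0.48572×0.24598 = 0.119477
Scale to base peak (0.492745) = 100: 78.7 : 100.0 : 24.2

78.7 : 100.0 : 24.2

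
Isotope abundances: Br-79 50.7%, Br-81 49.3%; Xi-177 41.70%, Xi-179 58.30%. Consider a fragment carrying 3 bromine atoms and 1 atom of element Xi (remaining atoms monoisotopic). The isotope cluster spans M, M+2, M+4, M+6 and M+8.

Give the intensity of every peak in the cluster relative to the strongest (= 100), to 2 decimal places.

Bromine pattern (n=3): 0.13032384 : 0.38017547 : 0.36967753 : 0.11982316
Element Xi pattern (n=1): 0.4170 : 0.5830
Convolve the two distributions (both contribute in 2-u steps):
  M: 0.13032384×0.4170 = 0.054345
  M+2: 0.13032384×0.5830 + 0.38017547×0.4170 = 0.234512
  M+4: 0.38017547×0.5830 + 0.36967753×0.4170 = 0.375798
  M+6: 0.36967753×0.5830 + 0.11982316×0.4170 = 0.265488
  M+8: 0.11982316×0.5830 = 0.069857
Scale to base peak (0.375798) = 100: 14.46 : 62.40 : 100.00 : 70.65 : 18.59

14.46 : 62.40 : 100.00 : 70.65 : 18.59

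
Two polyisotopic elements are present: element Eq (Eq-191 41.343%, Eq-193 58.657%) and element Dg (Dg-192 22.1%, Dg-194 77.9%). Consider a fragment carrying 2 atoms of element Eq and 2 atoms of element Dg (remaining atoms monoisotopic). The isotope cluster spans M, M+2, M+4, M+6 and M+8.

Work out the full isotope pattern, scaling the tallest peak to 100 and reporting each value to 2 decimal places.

Element Eq pattern (n=2): 0.17092436 : 0.48501127 : 0.34406436
Element Dg pattern (n=2): 0.048841 : 0.344318 : 0.606841
Convolve the two distributions (both contribute in 2-u steps):
  M: 0.17092436×0.048841 = 0.008348
  M+2: 0.17092436×0.344318 + 0.48501127×0.048841 = 0.082541
  M+4: 0.17092436×0.606841 + 0.48501127×0.344318 + 0.34406436×0.048841 = 0.287526
  M+6: 0.48501127×0.606841 + 0.34406436×0.344318 = 0.412792
  M+8: 0.34406436×0.606841 = 0.208792
Scale to base peak (0.412792) = 100: 2.02 : 20.00 : 69.65 : 100.00 : 50.58

2.02 : 20.00 : 69.65 : 100.00 : 50.58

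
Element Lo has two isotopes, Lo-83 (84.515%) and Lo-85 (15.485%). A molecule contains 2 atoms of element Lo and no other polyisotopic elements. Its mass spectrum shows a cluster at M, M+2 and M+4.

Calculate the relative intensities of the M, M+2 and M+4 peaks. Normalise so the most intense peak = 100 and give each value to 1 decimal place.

100.0 : 36.6 : 3.4

The 2 Lo atoms are independent, so intensities follow the terms of (0.84515 + 0.15485)^2.
P(M) = 0.84515^2 = 0.714279
P(M+2) = 2 × 0.84515^1 × 0.15485^1 = 0.261743
P(M+4) = 0.15485^2 = 0.023979
The M peak is largest (0.714279); scaling to 100 gives 100.0 : 36.6 : 3.4.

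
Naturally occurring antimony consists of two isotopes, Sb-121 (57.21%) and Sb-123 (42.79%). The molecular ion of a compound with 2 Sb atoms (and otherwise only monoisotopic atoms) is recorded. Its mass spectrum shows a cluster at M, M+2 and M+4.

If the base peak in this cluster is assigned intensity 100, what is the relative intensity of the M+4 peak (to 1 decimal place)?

(0.5721 + 0.4279)^2 gives M 0.3273, M+2 0.4896, M+4 0.1831; the largest is M+2.
P(M+2) = C(2,1) × 0.5721^1 × 0.4279^1 = 2 × 0.5721 × 0.4279 = 0.489603 (base)
P(M+4) = C(2,2) × 0.5721^0 × 0.4279^2 = 1 × 1.0000 × 0.18309841 = 0.183098
Relative intensity = 0.183098 / 0.489603 × 100 = 37.4

37.4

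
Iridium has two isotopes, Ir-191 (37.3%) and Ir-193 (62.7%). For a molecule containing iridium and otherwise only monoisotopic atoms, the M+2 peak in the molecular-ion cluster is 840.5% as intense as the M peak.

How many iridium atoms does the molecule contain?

For n independent Ir atoms, I(M+2)/I(M) = n · (abundance Ir-193) / (abundance Ir-191) = n · 0.627/0.373.
n = 8.405 × 0.373/0.627 = 5.00 ≈ 5

5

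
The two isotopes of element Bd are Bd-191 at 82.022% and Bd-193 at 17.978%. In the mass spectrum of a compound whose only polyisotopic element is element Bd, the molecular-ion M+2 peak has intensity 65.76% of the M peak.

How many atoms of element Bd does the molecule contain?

3

With n Bd atoms, P(M+2)/P(M) = C(n,1)·p^(n−1)q / p^n = n·q/p = n · 0.17978/0.82022.
n = 0.6576 × 0.82022/0.17978 = 3.00 ≈ 3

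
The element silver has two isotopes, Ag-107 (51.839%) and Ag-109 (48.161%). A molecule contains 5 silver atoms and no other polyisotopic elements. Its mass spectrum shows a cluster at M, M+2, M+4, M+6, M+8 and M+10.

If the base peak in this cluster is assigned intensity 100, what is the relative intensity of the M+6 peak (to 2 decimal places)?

92.90

Term probabilities: M 0.0374, M+2 0.1739, M+4 0.3231, M+6 0.3002, M+8 0.1394, M+10 0.0259. Base peak = M+4.
P(M+4) = C(5,2) × 0.51839^3 × 0.48161^2 = 10 × 0.13930601 × 0.23194819 = 0.323118 (base)
P(M+6) = C(5,3) × 0.51839^2 × 0.48161^3 = 10 × 0.26872819 × 0.11170857 = 0.300192
Relative intensity = 0.300192 / 0.323118 × 100 = 92.90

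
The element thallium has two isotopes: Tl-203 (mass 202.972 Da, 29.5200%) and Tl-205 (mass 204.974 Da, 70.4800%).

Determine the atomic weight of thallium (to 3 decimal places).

204.383 Da

Weight each isotope mass by its fractional abundance: 0.295200 × 202.972 + 0.704800 × 204.974
= 59.9173 + 144.4657 = 204.3830 Da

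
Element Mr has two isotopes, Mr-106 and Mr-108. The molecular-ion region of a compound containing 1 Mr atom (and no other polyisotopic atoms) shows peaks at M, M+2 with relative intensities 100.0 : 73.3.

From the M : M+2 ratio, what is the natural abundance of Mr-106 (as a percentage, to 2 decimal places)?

Let p = fractional abundance of Mr-106. I(M+2)/I(M) = [C(1,1)·p^0·(1−p)] / p^1 = 1·(1−p)/p = 73.3/100.0 = 0.7330
(1−p)/p = 0.7330/1 = 0.7330  ⇒  p = 1/(1 + 0.7330) = 0.5770
Mr-106: 57.70%, Mr-108: 42.30%.

57.70%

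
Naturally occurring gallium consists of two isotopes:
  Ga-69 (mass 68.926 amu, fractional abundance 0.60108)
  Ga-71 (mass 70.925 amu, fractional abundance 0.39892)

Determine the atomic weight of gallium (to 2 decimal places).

Ar = Σ fᵢ·mᵢ = 0.60108 × 68.926 + 0.39892 × 70.925
= 41.4300 + 28.2934 = 69.7234 amu

69.72 amu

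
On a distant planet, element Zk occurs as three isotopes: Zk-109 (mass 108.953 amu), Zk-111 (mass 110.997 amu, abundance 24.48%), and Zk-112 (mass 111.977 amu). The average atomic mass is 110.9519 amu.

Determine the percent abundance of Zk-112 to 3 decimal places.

49.555%

Let x and y be the fractions of Zk-109 and Zk-112. Then x + y = 1 − 0.2448 = 0.7552 and 108.953x + 111.977y = 110.9519 − 0.2448×110.997 = 83.7798344.
Substituting: 108.953x + 111.977(0.7552 − x) = 83.7798344
(108.953 − 111.977)x = -0.785196  ⇒  x = 0.25965, y = 0.49555
Zk-109: 25.965%, Zk-112: 49.555%.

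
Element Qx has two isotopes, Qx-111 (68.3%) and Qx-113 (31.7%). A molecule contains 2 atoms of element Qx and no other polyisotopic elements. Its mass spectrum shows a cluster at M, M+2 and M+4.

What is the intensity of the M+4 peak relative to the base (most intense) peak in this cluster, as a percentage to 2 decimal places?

Binomial terms of (0.683 + 0.317)^2: M 0.4665, M+2 0.4330, M+4 0.1005 → M is the base peak.
P(M) = C(2,0) × 0.683^2 × 0.317^0 = 1 × 0.466489 × 1.0000 = 0.466489 (base)
P(M+4) = C(2,2) × 0.683^0 × 0.317^2 = 1 × 1.0000 × 0.100489 = 0.100489
Relative intensity = 0.100489 / 0.466489 × 100 = 21.54

21.54%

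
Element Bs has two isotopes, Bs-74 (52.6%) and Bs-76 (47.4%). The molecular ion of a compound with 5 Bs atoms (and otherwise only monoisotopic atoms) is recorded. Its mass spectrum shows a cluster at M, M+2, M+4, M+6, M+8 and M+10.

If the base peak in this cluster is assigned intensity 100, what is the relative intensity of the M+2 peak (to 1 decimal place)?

55.5

Term probabilities: M 0.0403, M+2 0.1814, M+4 0.3270, M+6 0.2947, M+8 0.1328, M+10 0.0239. Base peak = M+4.
P(M+4) = C(5,2) × 0.526^3 × 0.474^2 = 10 × 0.14553158 × 0.224676 = 0.326975 (base)
P(M+2) = C(5,1) × 0.526^4 × 0.474^1 = 5 × 0.07654961 × 0.4740 = 0.181423
Relative intensity = 0.181423 / 0.326975 × 100 = 55.5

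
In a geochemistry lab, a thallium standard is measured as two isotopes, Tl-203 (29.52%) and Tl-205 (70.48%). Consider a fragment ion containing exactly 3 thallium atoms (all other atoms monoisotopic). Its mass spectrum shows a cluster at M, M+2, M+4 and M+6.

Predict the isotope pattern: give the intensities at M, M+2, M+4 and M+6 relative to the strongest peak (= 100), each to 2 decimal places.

5.85 : 41.88 : 100.00 : 79.58

Expanding (0.2952 + 0.7048)^3:
P(M) = 0.2952^3 = 0.025725
P(M+2) = 3 × 0.2952^2 × 0.7048^1 = 0.184255
P(M+4) = 3 × 0.2952^1 × 0.7048^2 = 0.439916
P(M+6) = 0.7048^3 = 0.350104
The M+4 peak is largest (0.439916); scaling to 100 gives 5.85 : 41.88 : 100.00 : 79.58.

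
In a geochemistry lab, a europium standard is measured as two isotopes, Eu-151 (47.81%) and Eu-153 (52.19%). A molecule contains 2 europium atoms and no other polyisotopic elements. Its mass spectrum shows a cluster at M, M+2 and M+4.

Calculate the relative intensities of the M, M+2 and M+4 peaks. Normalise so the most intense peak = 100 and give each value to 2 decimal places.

Expanding (0.4781 + 0.5219)^2:
P(M) = 0.4781^2 = 0.228580
P(M+2) = 2 × 0.4781^1 × 0.5219^1 = 0.499041
P(M+4) = 0.5219^2 = 0.272380
The M+2 peak is largest (0.499041); scaling to 100 gives 45.80 : 100.00 : 54.58.

45.80 : 100.00 : 54.58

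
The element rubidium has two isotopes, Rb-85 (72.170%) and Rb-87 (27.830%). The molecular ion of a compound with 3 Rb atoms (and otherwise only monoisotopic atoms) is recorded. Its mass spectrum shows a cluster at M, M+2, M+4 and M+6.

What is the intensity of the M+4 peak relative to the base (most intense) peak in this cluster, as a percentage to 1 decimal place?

38.6%

Binomial terms of (0.72170 + 0.27830)^3: M 0.3759, M+2 0.4349, M+4 0.1677, M+6 0.0216 → M+2 is the base peak.
P(M+2) = C(3,1) × 0.72170^2 × 0.27830^1 = 3 × 0.52085089 × 0.2783 = 0.434858 (base)
P(M+4) = C(3,2) × 0.72170^1 × 0.27830^2 = 3 × 0.7217 × 0.07745089 = 0.167689
Relative intensity = 0.167689 / 0.434858 × 100 = 38.6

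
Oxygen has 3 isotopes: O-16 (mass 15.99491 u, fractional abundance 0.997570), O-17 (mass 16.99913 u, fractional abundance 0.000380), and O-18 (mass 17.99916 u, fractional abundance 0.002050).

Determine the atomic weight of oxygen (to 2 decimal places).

16.00 u

Weight each isotope mass by its fractional abundance: 0.997570 × 15.99491 + 0.000380 × 16.99913 + 0.002050 × 17.99916
= 15.956042 + 0.006460 + 0.036898 = 15.999400 u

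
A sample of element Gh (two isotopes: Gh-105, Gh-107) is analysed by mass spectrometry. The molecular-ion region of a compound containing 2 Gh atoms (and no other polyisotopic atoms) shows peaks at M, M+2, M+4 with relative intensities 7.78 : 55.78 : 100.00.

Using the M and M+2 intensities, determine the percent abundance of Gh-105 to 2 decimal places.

Write p for the Gh-105 fraction. I(M+2)/I(M) = [C(2,1)·p^1·(1−p)] / p^2 = 2·(1−p)/p = 55.78/7.78 = 7.1697
(1−p)/p = 7.1697/2 = 3.5848  ⇒  p = 1/(1 + 3.5848) = 0.2181
Gh-105: 21.81%, Gh-107: 78.19%.

21.81%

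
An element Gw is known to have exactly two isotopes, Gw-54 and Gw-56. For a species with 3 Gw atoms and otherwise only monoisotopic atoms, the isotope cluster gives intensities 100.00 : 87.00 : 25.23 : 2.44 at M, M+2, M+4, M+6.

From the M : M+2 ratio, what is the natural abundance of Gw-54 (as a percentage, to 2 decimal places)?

Let p = fractional abundance of Gw-54. I(M+2)/I(M) = [C(3,1)·p^2·(1−p)] / p^3 = 3·(1−p)/p = 87.00/100.00 = 0.8700
(1−p)/p = 0.8700/3 = 0.2900  ⇒  p = 1/(1 + 0.2900) = 0.7752
Gw-54: 77.52%, Gw-56: 22.48%.

77.52%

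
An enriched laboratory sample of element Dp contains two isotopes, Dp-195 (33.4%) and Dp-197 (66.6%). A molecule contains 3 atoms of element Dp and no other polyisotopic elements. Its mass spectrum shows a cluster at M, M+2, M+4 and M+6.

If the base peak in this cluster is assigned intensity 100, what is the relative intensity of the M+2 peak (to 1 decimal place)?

50.2

(0.334 + 0.666)^3 gives M 0.0373, M+2 0.2229, M+4 0.4444, M+6 0.2954; the largest is M+4.
P(M+4) = C(3,2) × 0.334^1 × 0.666^2 = 3 × 0.3340 × 0.443556 = 0.444443 (base)
P(M+2) = C(3,1) × 0.334^2 × 0.666^1 = 3 × 0.111556 × 0.6660 = 0.222889
Relative intensity = 0.222889 / 0.444443 × 100 = 50.2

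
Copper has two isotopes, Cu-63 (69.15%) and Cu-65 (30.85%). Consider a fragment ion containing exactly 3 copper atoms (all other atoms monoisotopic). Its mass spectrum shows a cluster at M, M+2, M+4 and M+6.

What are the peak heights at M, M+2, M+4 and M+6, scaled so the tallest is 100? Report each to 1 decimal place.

74.7 : 100.0 : 44.6 : 6.6

Each Cu atom is independently Cu-63 (p = 0.6915) or Cu-65 (q = 0.3085); the cluster is the binomial expansion (p + q)^3.
P(M) = 0.6915^3 = 0.330656
P(M+2) = 3 × 0.6915^2 × 0.3085^1 = 0.442548
P(M+4) = 3 × 0.6915^1 × 0.3085^2 = 0.197435
P(M+6) = 0.3085^3 = 0.029361
The M+2 peak is largest (0.442548); scaling to 100 gives 74.7 : 100.0 : 44.6 : 6.6.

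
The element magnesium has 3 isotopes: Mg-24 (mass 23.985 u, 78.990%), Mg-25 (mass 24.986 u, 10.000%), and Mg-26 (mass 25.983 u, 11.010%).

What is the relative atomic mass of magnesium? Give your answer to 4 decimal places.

24.3051 u

Average mass = Σ (abundance × isotope mass) = 0.78990 × 23.985 + 0.10000 × 24.986 + 0.11010 × 25.983
= 18.94575 + 2.49860 + 2.86073 = 24.30508 u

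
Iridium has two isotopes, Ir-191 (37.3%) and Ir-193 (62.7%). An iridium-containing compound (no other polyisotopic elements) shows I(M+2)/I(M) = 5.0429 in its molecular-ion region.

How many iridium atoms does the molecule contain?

The M+2/M ratio from n Ir atoms is n · q/p = n · 0.627/0.373.
n = 5.0429 × 0.373/0.627 = 3.00 ≈ 3

3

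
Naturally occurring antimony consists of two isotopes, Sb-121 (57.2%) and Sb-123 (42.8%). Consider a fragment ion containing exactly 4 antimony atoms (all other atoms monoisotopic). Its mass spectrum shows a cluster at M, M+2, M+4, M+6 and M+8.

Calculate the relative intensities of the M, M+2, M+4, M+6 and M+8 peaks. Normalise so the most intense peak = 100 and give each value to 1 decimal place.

Each Sb atom is independently Sb-121 (p = 0.572) or Sb-123 (q = 0.428); the cluster is the binomial expansion (p + q)^4.
P(M) = 0.572^4 = 0.107049
P(M+2) = 4 × 0.572^3 × 0.428^1 = 0.320400
P(M+4) = 6 × 0.572^2 × 0.428^2 = 0.359609
P(M+6) = 4 × 0.572^1 × 0.428^3 = 0.179385
P(M+8) = 0.428^4 = 0.033556
The M+4 peak is largest (0.359609); scaling to 100 gives 29.8 : 89.1 : 100.0 : 49.9 : 9.3.

29.8 : 89.1 : 100.0 : 49.9 : 9.3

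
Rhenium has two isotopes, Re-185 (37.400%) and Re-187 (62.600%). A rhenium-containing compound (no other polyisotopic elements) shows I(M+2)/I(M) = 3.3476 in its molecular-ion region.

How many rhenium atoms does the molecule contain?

2

With n Re atoms, P(M+2)/P(M) = C(n,1)·p^(n−1)q / p^n = n·q/p = n · 0.62600/0.37400.
n = 3.3476 × 0.37400/0.62600 = 2.00 ≈ 2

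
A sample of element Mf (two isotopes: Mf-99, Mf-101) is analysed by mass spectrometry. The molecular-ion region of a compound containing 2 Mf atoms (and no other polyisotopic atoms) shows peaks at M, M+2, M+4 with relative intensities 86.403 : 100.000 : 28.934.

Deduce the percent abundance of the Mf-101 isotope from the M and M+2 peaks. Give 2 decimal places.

36.66%

If p is the fraction of Mf that is Mf-99, then I(M+2)/I(M) = [C(2,1)·p^1·(1−p)] / p^2 = 2·(1−p)/p = 100.000/86.403 = 1.1574
(1−p)/p = 1.1574/2 = 0.5787  ⇒  p = 1/(1 + 0.5787) = 0.6334
Mf-99: 63.34%, Mf-101: 36.66%.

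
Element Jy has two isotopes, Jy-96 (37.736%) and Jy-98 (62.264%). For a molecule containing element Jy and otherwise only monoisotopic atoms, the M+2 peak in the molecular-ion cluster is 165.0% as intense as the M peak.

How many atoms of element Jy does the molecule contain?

The M+2/M ratio from n Jy atoms is n · q/p = n · 0.62264/0.37736.
n = 1.650 × 0.37736/0.62264 = 1.00 ≈ 1

1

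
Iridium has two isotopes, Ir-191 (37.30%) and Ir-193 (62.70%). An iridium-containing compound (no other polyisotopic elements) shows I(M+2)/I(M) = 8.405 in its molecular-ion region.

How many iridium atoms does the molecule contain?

5

The M+2/M ratio from n Ir atoms is n · q/p = n · 0.6270/0.3730.
n = 8.405 × 0.3730/0.6270 = 5.00 ≈ 5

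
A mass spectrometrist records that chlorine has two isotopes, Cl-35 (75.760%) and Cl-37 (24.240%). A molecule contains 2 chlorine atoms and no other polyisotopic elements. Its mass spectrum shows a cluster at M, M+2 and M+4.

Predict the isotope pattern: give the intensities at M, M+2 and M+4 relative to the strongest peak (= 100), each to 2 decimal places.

Expanding (0.75760 + 0.24240)^2:
P(M) = 0.75760^2 = 0.573958
P(M+2) = 2 × 0.75760^1 × 0.24240^1 = 0.367284
P(M+4) = 0.24240^2 = 0.058758
The M peak is largest (0.573958); scaling to 100 gives 100.00 : 63.99 : 10.24.

100.00 : 63.99 : 10.24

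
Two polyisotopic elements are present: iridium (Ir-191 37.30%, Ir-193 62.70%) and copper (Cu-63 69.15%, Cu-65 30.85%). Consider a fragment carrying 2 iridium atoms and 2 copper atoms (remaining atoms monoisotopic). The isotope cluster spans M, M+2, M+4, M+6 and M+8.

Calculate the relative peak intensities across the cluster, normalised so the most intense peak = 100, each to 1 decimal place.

Iridium pattern (n=2): 0.139129 : 0.467742 : 0.393129
Copper pattern (n=2): 0.47817225 : 0.4266555 : 0.09517225
Convolve the two distributions (both contribute in 2-u steps):
  M: 0.139129×0.47817225 = 0.066528
  M+2: 0.139129×0.4266555 + 0.467742×0.47817225 = 0.283021
  M+4: 0.139129×0.09517225 + 0.467742×0.4266555 + 0.393129×0.47817225 = 0.400789
  M+6: 0.467742×0.09517225 + 0.393129×0.4266555 = 0.212247
  M+8: 0.393129×0.09517225 = 0.037415
Scale to base peak (0.400789) = 100: 16.6 : 70.6 : 100.0 : 53.0 : 9.3

16.6 : 70.6 : 100.0 : 53.0 : 9.3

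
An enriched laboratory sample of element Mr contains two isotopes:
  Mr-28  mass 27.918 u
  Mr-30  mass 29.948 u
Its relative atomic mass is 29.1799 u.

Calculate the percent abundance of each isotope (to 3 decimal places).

Writing the weighted mean with unknown fraction x of Mr-28:
27.918·x + 29.948·(1 − x) = 29.1799
(27.918 − 29.948)·x = 29.1799 − 29.948
x = -0.7681 / -2.030 = 0.37837 → 37.837% Mr-28, 62.163% Mr-30.

Mr-28: 37.837%, Mr-30: 62.163%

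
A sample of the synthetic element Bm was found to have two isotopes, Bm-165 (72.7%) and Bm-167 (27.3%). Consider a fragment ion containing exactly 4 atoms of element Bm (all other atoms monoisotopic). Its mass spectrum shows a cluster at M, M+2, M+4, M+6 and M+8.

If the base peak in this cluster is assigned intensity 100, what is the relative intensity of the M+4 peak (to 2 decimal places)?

Binomial terms of (0.727 + 0.273)^4: M 0.2793, M+2 0.4196, M+4 0.2363, M+6 0.0592, M+8 0.0056 → M+2 is the base peak.
P(M+2) = C(4,1) × 0.727^3 × 0.273^1 = 4 × 0.38424058 × 0.2730 = 0.419591 (base)
P(M+4) = C(4,2) × 0.727^2 × 0.273^2 = 6 × 0.528529 × 0.074529 = 0.236344
Relative intensity = 0.236344 / 0.419591 × 100 = 56.33

56.33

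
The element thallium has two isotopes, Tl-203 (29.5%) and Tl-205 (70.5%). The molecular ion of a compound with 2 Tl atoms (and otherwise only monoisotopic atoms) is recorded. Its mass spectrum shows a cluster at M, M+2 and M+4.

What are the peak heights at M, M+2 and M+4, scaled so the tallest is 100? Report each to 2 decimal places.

Each Tl atom is independently Tl-203 (p = 0.295) or Tl-205 (q = 0.705); the cluster is the binomial expansion (p + q)^2.
P(M) = 0.295^2 = 0.087025
P(M+2) = 2 × 0.295^1 × 0.705^1 = 0.415950
P(M+4) = 0.705^2 = 0.497025
The M+4 peak is largest (0.497025); scaling to 100 gives 17.51 : 83.69 : 100.00.

17.51 : 83.69 : 100.00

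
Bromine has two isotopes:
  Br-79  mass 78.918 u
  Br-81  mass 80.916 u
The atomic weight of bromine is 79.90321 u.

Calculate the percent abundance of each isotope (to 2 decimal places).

Br-79: 50.69%, Br-81: 49.31%

With x = fraction of Br-79 (so Br-81 is 1 − x):
78.918·x + 80.916·(1 − x) = 79.90321
(78.918 − 80.916)·x = 79.90321 − 80.916
x = -1.01279 / -1.998 = 0.50690 → 50.69% Br-79, 49.31% Br-81.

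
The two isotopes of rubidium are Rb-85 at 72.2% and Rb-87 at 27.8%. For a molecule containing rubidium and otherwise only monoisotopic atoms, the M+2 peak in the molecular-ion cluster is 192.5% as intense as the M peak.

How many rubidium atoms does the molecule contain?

The M+2/M ratio from n Rb atoms is n · q/p = n · 0.278/0.722.
n = 1.925 × 0.722/0.278 = 5.00 ≈ 5

5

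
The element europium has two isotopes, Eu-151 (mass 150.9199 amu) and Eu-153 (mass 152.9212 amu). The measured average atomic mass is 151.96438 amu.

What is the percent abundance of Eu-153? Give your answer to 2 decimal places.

Let x be the fractional abundance of Eu-151; then Eu-153 has abundance 1 − x.
150.9199·x + 152.9212·(1 − x) = 151.96438
(150.9199 − 152.9212)·x = 151.96438 − 152.9212
x = -0.95682 / -2.0013 = 0.47810 → 47.81% Eu-151, 52.19% Eu-153.

52.19%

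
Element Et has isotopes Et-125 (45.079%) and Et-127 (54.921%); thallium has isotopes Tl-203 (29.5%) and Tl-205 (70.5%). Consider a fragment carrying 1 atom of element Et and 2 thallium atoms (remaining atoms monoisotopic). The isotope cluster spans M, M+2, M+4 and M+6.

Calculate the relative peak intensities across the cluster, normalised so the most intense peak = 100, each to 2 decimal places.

Element Et pattern (n=1): 0.45079 : 0.54921
Thallium pattern (n=2): 0.087025 : 0.41595 : 0.497025
Convolve the two distributions (both contribute in 2-u steps):
  M: 0.45079×0.087025 = 0.039230
  M+2: 0.45079×0.41595 + 0.54921×0.087025 = 0.235301
  M+4: 0.45079×0.497025 + 0.54921×0.41595 = 0.452498
  M+6: 0.54921×0.497025 = 0.272971
Scale to base peak (0.452498) = 100: 8.67 : 52.00 : 100.00 : 60.33

8.67 : 52.00 : 100.00 : 60.33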